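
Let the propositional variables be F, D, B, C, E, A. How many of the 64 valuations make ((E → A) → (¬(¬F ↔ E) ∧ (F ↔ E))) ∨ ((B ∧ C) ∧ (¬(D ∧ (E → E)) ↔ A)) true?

Initial set: {(((E → A) → (¬(¬F ↔ E) ∧ (F ↔ E))) ∨ ((B ∧ C) ∧ (¬(D ∧ (E → E)) ↔ A)))}.
(((E → A) → (¬(¬F ↔ E) ∧ (F ↔ E))) ∨ ((B ∧ C) ∧ (¬(D ∧ (E → E)) ↔ A))): β-rule — branch into ((E → A) → (¬(¬F ↔ E) ∧ (F ↔ E)))  //  ((B ∧ C) ∧ (¬(D ∧ (E → E)) ↔ A)).
  branch 1 (add ((E → A) → (¬(¬F ↔ E) ∧ (F ↔ E)))):
    ((E → A) → (¬(¬F ↔ E) ∧ (F ↔ E))): β-rule — branch into ¬(E → A)  //  (¬(¬F ↔ E) ∧ (F ↔ E)).
      branch 1.1 (add ¬(E → A)):
        ¬(E → A): α-rule — add E, ¬A.
        ○ open, literals {A=false, E=true}.
      branch 1.2 (add (¬(¬F ↔ E) ∧ (F ↔ E))):
        (¬(¬F ↔ E) ∧ (F ↔ E)): α-rule — add ¬(¬F ↔ E), (F ↔ E).
        ¬(¬F ↔ E): β-rule — branch into ¬F, ¬E  //  ¬¬F, E.
          branch 1.2.1 (add ¬F, ¬E):
            (F ↔ E): β-rule — branch into F, E  //  ¬F, ¬E.
              branch 1.2.1.1 (add F, E):
                × closes — contains both F and ¬F.
              branch 1.2.1.2 (add ¬F, ¬E):
                ○ open, literals {E=false, F=false}.
          branch 1.2.2 (add ¬¬F, E):
            (F ↔ E): β-rule — branch into F, E  //  ¬F, ¬E.
              branch 1.2.2.1 (add F, E):
                ○ open, literals {E=true, F=true}.
              branch 1.2.2.2 (add ¬F, ¬E):
                × closes — contains both F and ¬F.
  branch 2 (add ((B ∧ C) ∧ (¬(D ∧ (E → E)) ↔ A))):
    ((B ∧ C) ∧ (¬(D ∧ (E → E)) ↔ A)): α-rule — add (B ∧ C), (¬(D ∧ (E → E)) ↔ A).
    (B ∧ C): α-rule — add B, C.
    (¬(D ∧ (E → E)) ↔ A): β-rule — branch into ¬(D ∧ (E → E)), A  //  ¬¬(D ∧ (E → E)), ¬A.
      branch 2.1 (add ¬(D ∧ (E → E)), A):
        ¬(D ∧ (E → E)): β-rule — branch into ¬D  //  ¬(E → E).
          branch 2.1.1 (add ¬D):
            ○ open, literals {A=true, B=true, C=true, D=false}.
          branch 2.1.2 (add ¬(E → E)):
            ¬(E → E): α-rule — add E, ¬E.
            × closes — contains both E and ¬E.
      branch 2.2 (add ¬¬(D ∧ (E → E)), ¬A):
        ¬¬(D ∧ (E → E)): α-rule — add D, (E → E).
        (E → E): β-rule — branch into ¬E  //  E.
          branch 2.2.1 (add ¬E):
            ○ open, literals {A=false, B=true, C=true, D=true, E=false}.
          branch 2.2.2 (add E):
            ○ open, literals {A=false, B=true, C=true, D=true, E=true}.
3 branches closed, 6 open.
Each open branch fixes some atoms; the unmentioned ones are free. Counting distinct full assignments: branch {A=false, E=true} (F, D, B, C) contributes 16 new; branch {E=false, F=false} (D, B, C, A) contributes 16 new; branch {E=true, F=true} (D, B, C, A) contributes 8 new; branch {A=true, B=true, C=true, D=false} (F, E) contributes 2 new; branch {A=false, B=true, C=true, D=true, E=false} (F) contributes 1 new; branch {A=false, B=true, C=true, D=true, E=true} (F) contributes 0 new. Total: 43.

43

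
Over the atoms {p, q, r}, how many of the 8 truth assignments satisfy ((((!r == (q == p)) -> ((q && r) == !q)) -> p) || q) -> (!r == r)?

Initial set: {T (((((!r == (q == p)) -> ((q && r) == !q)) -> p) || q) -> (!r == r))}.
T (((((!r == (q == p)) -> ((q && r) == !q)) -> p) || q) -> (!r == r)): β-rule — branch into F ((((!r == (q == p)) -> ((q && r) == !q)) -> p) || q)  //  T (!r == r).
  branch 1 (add F ((((!r == (q == p)) -> ((q && r) == !q)) -> p) || q)):
    F ((((!r == (q == p)) -> ((q && r) == !q)) -> p) || q): α-rule — add F (((!r == (q == p)) -> ((q && r) == !q)) -> p), F q.
    F (((!r == (q == p)) -> ((q && r) == !q)) -> p): α-rule — add T ((!r == (q == p)) -> ((q && r) == !q)), F p.
    T ((!r == (q == p)) -> ((q && r) == !q)): β-rule — branch into F (!r == (q == p))  //  T ((q && r) == !q).
      branch 1.1 (add F (!r == (q == p))):
        F (!r == (q == p)): β-rule — branch into T !r, F (q == p)  //  F !r, T (q == p).
          branch 1.1.1 (add T !r, F (q == p)):
            F (q == p): β-rule — branch into T q, F p  //  F q, T p.
              branch 1.1.1.1 (add T q, F p):
                × closes — contains both q and !q.
              branch 1.1.1.2 (add F q, T p):
                × closes — contains both p and !p.
          branch 1.1.2 (add F !r, T (q == p)):
            T (q == p): β-rule — branch into T q, T p  //  F q, F p.
              branch 1.1.2.1 (add T q, T p):
                × closes — contains both q and !q.
              branch 1.1.2.2 (add F q, F p):
                ○ open, literals {p=0, q=0, r=1}.
      branch 1.2 (add T ((q && r) == !q)):
        T ((q && r) == !q): β-rule — branch into T (q && r), T !q  //  F (q && r), F !q.
          branch 1.2.1 (add T (q && r), T !q):
            T (q && r): α-rule — add T q, T r.
            × closes — contains both q and !q.
          branch 1.2.2 (add F (q && r), F !q):
            × closes — contains both q and !q.
  branch 2 (add T (!r == r)):
    T (!r == r): β-rule — branch into T !r, T r  //  F !r, F r.
      branch 2.1 (add T !r, T r):
        × closes — contains both r and !r.
      branch 2.2 (add F !r, F r):
        × closes — contains both r and !r.
7 branches closed, 1 open.
Each open branch fixes some atoms; the unmentioned ones are free. Counting distinct full assignments: branch {p=0, q=0, r=1} (none free) contributes 1 new. Total: 1.

1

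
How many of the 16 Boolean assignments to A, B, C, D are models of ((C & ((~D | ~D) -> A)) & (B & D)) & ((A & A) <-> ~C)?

Initial set: {T (((C & ((~D | ~D) -> A)) & (B & D)) & ((A & A) <-> ~C))}.
T (((C & ((~D | ~D) -> A)) & (B & D)) & ((A & A) <-> ~C)): α-rule — add T ((C & ((~D | ~D) -> A)) & (B & D)), T ((A & A) <-> ~C).
T ((C & ((~D | ~D) -> A)) & (B & D)): α-rule — add T (C & ((~D | ~D) -> A)), T (B & D).
T (C & ((~D | ~D) -> A)): α-rule — add T C, T ((~D | ~D) -> A).
T (B & D): α-rule — add T B, T D.
T ((A & A) <-> ~C): β-rule — branch into T (A & A), T ~C  //  F (A & A), F ~C.
  branch 1 (add T (A & A), T ~C):
    × closes — contains both C and ~C.
  branch 2 (add F (A & A), F ~C):
    T ((~D | ~D) -> A): β-rule — branch into F (~D | ~D)  //  T A.
      branch 2.1 (add F (~D | ~D)):
        F (~D | ~D): α-rule — add F ~D, F ~D.
        F (A & A): β-rule — branch into F A  //  F A.
          branch 2.1.1 (add F A):
            ○ open, literals {A=F, B=T, C=T, D=T}.
          branch 2.1.2 (add F A):
            ○ open, literals {A=F, B=T, C=T, D=T}.
      branch 2.2 (add T A):
        F (A & A): β-rule — branch into F A  //  F A.
          branch 2.2.1 (add F A):
            × closes — contains both A and ~A.
          branch 2.2.2 (add F A):
            × closes — contains both A and ~A.
3 branches closed, 2 open.
Each open branch fixes some atoms; the unmentioned ones are free. Counting distinct full assignments: branch {A=F, B=T, C=T, D=T} (none free) contributes 1 new; branch {A=F, B=T, C=T, D=T} (none free) contributes 0 new. Total: 1.

1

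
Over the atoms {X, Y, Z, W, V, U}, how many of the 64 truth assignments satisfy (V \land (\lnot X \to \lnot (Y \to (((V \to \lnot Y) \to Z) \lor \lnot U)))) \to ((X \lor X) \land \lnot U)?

56

Initial set: {((V \land (\lnot X \to \lnot (Y \to (((V \to \lnot Y) \to Z) \lor \lnot U)))) \to ((X \lor X) \land \lnot U))}.
((V \land (\lnot X \to \lnot (Y \to (((V \to \lnot Y) \to Z) \lor \lnot U)))) \to ((X \lor X) \land \lnot U)): β-rule — branch into \lnot (V \land (\lnot X \to \lnot (Y \to (((V \to \lnot Y) \to Z) \lor \lnot U))))  //  ((X \lor X) \land \lnot U).
  branch 1 (add \lnot (V \land (\lnot X \to \lnot (Y \to (((V \to \lnot Y) \to Z) \lor \lnot U))))):
    \lnot (V \land (\lnot X \to \lnot (Y \to (((V \to \lnot Y) \to Z) \lor \lnot U)))): β-rule — branch into \lnot V  //  \lnot (\lnot X \to \lnot (Y \to (((V \to \lnot Y) \to Z) \lor \lnot U))).
      branch 1.1 (add \lnot V):
        ○ open, literals {V=false}.
      branch 1.2 (add \lnot (\lnot X \to \lnot (Y \to (((V \to \lnot Y) \to Z) \lor \lnot U)))):
        \lnot (\lnot X \to \lnot (Y \to (((V \to \lnot Y) \to Z) \lor \lnot U))): α-rule — add \lnot X, \lnot \lnot (Y \to (((V \to \lnot Y) \to Z) \lor \lnot U)).
        \lnot \lnot (Y \to (((V \to \lnot Y) \to Z) \lor \lnot U)): β-rule — branch into \lnot Y  //  (((V \to \lnot Y) \to Z) \lor \lnot U).
          branch 1.2.1 (add \lnot Y):
            ○ open, literals {X=false, Y=false}.
          branch 1.2.2 (add (((V \to \lnot Y) \to Z) \lor \lnot U)):
            (((V \to \lnot Y) \to Z) \lor \lnot U): β-rule — branch into ((V \to \lnot Y) \to Z)  //  \lnot U.
              branch 1.2.2.1 (add ((V \to \lnot Y) \to Z)):
                ((V \to \lnot Y) \to Z): β-rule — branch into \lnot (V \to \lnot Y)  //  Z.
                  branch 1.2.2.1.1 (add \lnot (V \to \lnot Y)):
                    \lnot (V \to \lnot Y): α-rule — add V, \lnot \lnot Y.
                    ○ open, literals {V=true, X=false, Y=true}.
                  branch 1.2.2.1.2 (add Z):
                    ○ open, literals {X=false, Z=true}.
              branch 1.2.2.2 (add \lnot U):
                ○ open, literals {U=false, X=false}.
  branch 2 (add ((X \lor X) \land \lnot U)):
    ((X \lor X) \land \lnot U): α-rule — add (X \lor X), \lnot U.
    (X \lor X): β-rule — branch into X  //  X.
      branch 2.1 (add X):
        ○ open, literals {U=false, X=true}.
      branch 2.2 (add X):
        ○ open, literals {U=false, X=true}.
0 branches closed, 7 open.
Each open branch fixes some atoms; the unmentioned ones are free. Counting distinct full assignments: branch {V=false} (X, Y, Z, W, U) contributes 32 new; branch {X=false, Y=false} (Z, W, V, U) contributes 8 new; branch {V=true, X=false, Y=true} (Z, W, U) contributes 8 new; branch {X=false, Z=true} (Y, W, V, U) contributes 0 new; branch {U=false, X=false} (Y, Z, W, V) contributes 0 new; branch {U=false, X=true} (Y, Z, W, V) contributes 8 new; branch {U=false, X=true} (Y, Z, W, V) contributes 0 new. Total: 56.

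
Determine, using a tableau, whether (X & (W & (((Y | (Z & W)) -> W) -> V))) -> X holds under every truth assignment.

Assume the negation and expand:
Initial set: {F ((X & (W & (((Y | (Z & W)) -> W) -> V))) -> X)}.
F ((X & (W & (((Y | (Z & W)) -> W) -> V))) -> X): α-rule — add T (X & (W & (((Y | (Z & W)) -> W) -> V))), F X.
T (X & (W & (((Y | (Z & W)) -> W) -> V))): α-rule — add T X, T (W & (((Y | (Z & W)) -> W) -> V)).
× closes — contains both X and ~X.
All 1 branch closes.
Every branch closed, so the negation is unsatisfiable and the formula is valid.

Valid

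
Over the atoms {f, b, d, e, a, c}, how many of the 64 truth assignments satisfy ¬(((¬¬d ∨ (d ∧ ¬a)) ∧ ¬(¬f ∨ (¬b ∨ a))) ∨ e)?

30

Initial set: {¬(((¬¬d ∨ (d ∧ ¬a)) ∧ ¬(¬f ∨ (¬b ∨ a))) ∨ e)}.
¬(((¬¬d ∨ (d ∧ ¬a)) ∧ ¬(¬f ∨ (¬b ∨ a))) ∨ e): α-rule — add ¬((¬¬d ∨ (d ∧ ¬a)) ∧ ¬(¬f ∨ (¬b ∨ a))), ¬e.
¬((¬¬d ∨ (d ∧ ¬a)) ∧ ¬(¬f ∨ (¬b ∨ a))): β-rule — branch into ¬(¬¬d ∨ (d ∧ ¬a))  //  ¬¬(¬f ∨ (¬b ∨ a)).
  branch 1 (add ¬(¬¬d ∨ (d ∧ ¬a))):
    ¬(¬¬d ∨ (d ∧ ¬a)): α-rule — add ¬¬¬d, ¬(d ∧ ¬a).
    ¬¬¬d: drop double negation, giving ¬d.
    ¬(d ∧ ¬a): β-rule — branch into ¬d  //  ¬¬a.
      branch 1.1 (add ¬d):
        ○ open, literals {d=false, e=false}.
      branch 1.2 (add ¬¬a):
        ○ open, literals {a=true, d=false, e=false}.
  branch 2 (add ¬¬(¬f ∨ (¬b ∨ a))):
    ¬¬(¬f ∨ (¬b ∨ a)): β-rule — branch into ¬f  //  (¬b ∨ a).
      branch 2.1 (add ¬f):
        ○ open, literals {e=false, f=false}.
      branch 2.2 (add (¬b ∨ a)):
        (¬b ∨ a): β-rule — branch into ¬b  //  a.
          branch 2.2.1 (add ¬b):
            ○ open, literals {b=false, e=false}.
          branch 2.2.2 (add a):
            ○ open, literals {a=true, e=false}.
0 branches closed, 5 open.
Each open branch fixes some atoms; the unmentioned ones are free. Counting distinct full assignments: branch {d=false, e=false} (f, b, a, c) contributes 16 new; branch {a=true, d=false, e=false} (f, b, c) contributes 0 new; branch {e=false, f=false} (b, d, a, c) contributes 8 new; branch {b=false, e=false} (f, d, a, c) contributes 4 new; branch {a=true, e=false} (f, b, d, c) contributes 2 new. Total: 30.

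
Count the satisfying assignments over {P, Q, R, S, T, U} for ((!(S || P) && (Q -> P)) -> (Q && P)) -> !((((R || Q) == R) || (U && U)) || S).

12

Initial set: {T (((!(S || P) && (Q -> P)) -> (Q && P)) -> !((((R || Q) == R) || (U && U)) || S))}.
T (((!(S || P) && (Q -> P)) -> (Q && P)) -> !((((R || Q) == R) || (U && U)) || S)): β-rule — branch into F ((!(S || P) && (Q -> P)) -> (Q && P))  //  T !((((R || Q) == R) || (U && U)) || S).
  branch 1 (add F ((!(S || P) && (Q -> P)) -> (Q && P))):
    F ((!(S || P) && (Q -> P)) -> (Q && P)): α-rule — add T (!(S || P) && (Q -> P)), F (Q && P).
    T (!(S || P) && (Q -> P)): α-rule — add T !(S || P), T (Q -> P).
    T !(S || P): α-rule — add F S, F P.
    F (Q && P): β-rule — branch into F Q  //  F P.
      branch 1.1 (add F Q):
        T (Q -> P): β-rule — branch into F Q  //  T P.
          branch 1.1.1 (add F Q):
            ○ open, literals {P=false, Q=false, S=false}.
          branch 1.1.2 (add T P):
            × closes — contains both P and !P.
      branch 1.2 (add F P):
        T (Q -> P): β-rule — branch into F Q  //  T P.
          branch 1.2.1 (add F Q):
            ○ open, literals {P=false, Q=false, S=false}.
          branch 1.2.2 (add T P):
            × closes — contains both P and !P.
  branch 2 (add T !((((R || Q) == R) || (U && U)) || S)):
    T !((((R || Q) == R) || (U && U)) || S): α-rule — add F (((R || Q) == R) || (U && U)), F S.
    F (((R || Q) == R) || (U && U)): α-rule — add F ((R || Q) == R), F (U && U).
    F ((R || Q) == R): β-rule — branch into T (R || Q), F R  //  F (R || Q), T R.
      branch 2.1 (add T (R || Q), F R):
        F (U && U): β-rule — branch into F U  //  F U.
          branch 2.1.1 (add F U):
            T (R || Q): β-rule — branch into T R  //  T Q.
              branch 2.1.1.1 (add T R):
                × closes — contains both R and !R.
              branch 2.1.1.2 (add T Q):
                ○ open, literals {Q=true, R=false, S=false, U=false}.
          branch 2.1.2 (add F U):
            T (R || Q): β-rule — branch into T R  //  T Q.
              branch 2.1.2.1 (add T R):
                × closes — contains both R and !R.
              branch 2.1.2.2 (add T Q):
                ○ open, literals {Q=true, R=false, S=false, U=false}.
      branch 2.2 (add F (R || Q), T R):
        F (R || Q): α-rule — add F R, F Q.
        × closes — contains both R and !R.
5 branches closed, 4 open.
Each open branch fixes some atoms; the unmentioned ones are free. Counting distinct full assignments: branch {P=false, Q=false, S=false} (R, T, U) contributes 8 new; branch {P=false, Q=false, S=false} (R, T, U) contributes 0 new; branch {Q=true, R=false, S=false, U=false} (P, T) contributes 4 new; branch {Q=true, R=false, S=false, U=false} (P, T) contributes 0 new. Total: 12.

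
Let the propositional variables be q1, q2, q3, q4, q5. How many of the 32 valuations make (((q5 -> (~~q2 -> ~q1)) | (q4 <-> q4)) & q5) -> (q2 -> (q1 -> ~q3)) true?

30

Initial set: {((((q5 -> (~~q2 -> ~q1)) | (q4 <-> q4)) & q5) -> (q2 -> (q1 -> ~q3)))}.
((((q5 -> (~~q2 -> ~q1)) | (q4 <-> q4)) & q5) -> (q2 -> (q1 -> ~q3))): β-rule — branch into ~(((q5 -> (~~q2 -> ~q1)) | (q4 <-> q4)) & q5)  //  (q2 -> (q1 -> ~q3)).
  branch 1 (add ~(((q5 -> (~~q2 -> ~q1)) | (q4 <-> q4)) & q5)):
    ~(((q5 -> (~~q2 -> ~q1)) | (q4 <-> q4)) & q5): β-rule — branch into ~((q5 -> (~~q2 -> ~q1)) | (q4 <-> q4))  //  ~q5.
      branch 1.1 (add ~((q5 -> (~~q2 -> ~q1)) | (q4 <-> q4))):
        ~((q5 -> (~~q2 -> ~q1)) | (q4 <-> q4)): α-rule — add ~(q5 -> (~~q2 -> ~q1)), ~(q4 <-> q4).
        ~(q5 -> (~~q2 -> ~q1)): α-rule — add q5, ~(~~q2 -> ~q1).
        ~(~~q2 -> ~q1): α-rule — add ~~q2, ~~q1.
        ~~q2: drop double negation, giving q2.
        ~(q4 <-> q4): β-rule — branch into q4, ~q4  //  ~q4, q4.
          branch 1.1.1 (add q4, ~q4):
            × closes — contains both q4 and ~q4.
          branch 1.1.2 (add ~q4, q4):
            × closes — contains both q4 and ~q4.
      branch 1.2 (add ~q5):
        ○ open, literals {q5=false}.
  branch 2 (add (q2 -> (q1 -> ~q3))):
    (q2 -> (q1 -> ~q3)): β-rule — branch into ~q2  //  (q1 -> ~q3).
      branch 2.1 (add ~q2):
        ○ open, literals {q2=false}.
      branch 2.2 (add (q1 -> ~q3)):
        (q1 -> ~q3): β-rule — branch into ~q1  //  ~q3.
          branch 2.2.1 (add ~q1):
            ○ open, literals {q1=false}.
          branch 2.2.2 (add ~q3):
            ○ open, literals {q3=false}.
2 branches closed, 4 open.
Each open branch fixes some atoms; the unmentioned ones are free. Counting distinct full assignments: branch {q5=false} (q1, q2, q3, q4) contributes 16 new; branch {q2=false} (q1, q3, q4, q5) contributes 8 new; branch {q1=false} (q2, q3, q4, q5) contributes 4 new; branch {q3=false} (q1, q2, q4, q5) contributes 2 new. Total: 30.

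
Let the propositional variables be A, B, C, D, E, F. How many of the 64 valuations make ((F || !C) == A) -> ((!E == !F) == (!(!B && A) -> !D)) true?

48

Initial set: {(((F || !C) == A) -> ((!E == !F) == (!(!B && A) -> !D)))}.
(((F || !C) == A) -> ((!E == !F) == (!(!B && A) -> !D))): β-rule — branch into !((F || !C) == A)  //  ((!E == !F) == (!(!B && A) -> !D)).
  branch 1 (add !((F || !C) == A)):
    !((F || !C) == A): β-rule — branch into (F || !C), !A  //  !(F || !C), A.
      branch 1.1 (add (F || !C), !A):
        (F || !C): β-rule — branch into F  //  !C.
          branch 1.1.1 (add F):
            ○ open, literals {A=0, F=1}.
          branch 1.1.2 (add !C):
            ○ open, literals {A=0, C=0}.
      branch 1.2 (add !(F || !C), A):
        !(F || !C): α-rule — add !F, !!C.
        ○ open, literals {A=1, C=1, F=0}.
  branch 2 (add ((!E == !F) == (!(!B && A) -> !D))):
    ((!E == !F) == (!(!B && A) -> !D)): β-rule — branch into (!E == !F), (!(!B && A) -> !D)  //  !(!E == !F), !(!(!B && A) -> !D).
      branch 2.1 (add (!E == !F), (!(!B && A) -> !D)):
        (!E == !F): β-rule — branch into !E, !F  //  !!E, !!F.
          branch 2.1.1 (add !E, !F):
            (!(!B && A) -> !D): β-rule — branch into !!(!B && A)  //  !D.
              branch 2.1.1.1 (add !!(!B && A)):
                !!(!B && A): α-rule — add !B, A.
                ○ open, literals {A=1, B=0, E=0, F=0}.
              branch 2.1.1.2 (add !D):
                ○ open, literals {D=0, E=0, F=0}.
          branch 2.1.2 (add !!E, !!F):
            (!(!B && A) -> !D): β-rule — branch into !!(!B && A)  //  !D.
              branch 2.1.2.1 (add !!(!B && A)):
                !!(!B && A): α-rule — add !B, A.
                ○ open, literals {A=1, B=0, E=1, F=1}.
              branch 2.1.2.2 (add !D):
                ○ open, literals {D=0, E=1, F=1}.
      branch 2.2 (add !(!E == !F), !(!(!B && A) -> !D)):
        !(!(!B && A) -> !D): α-rule — add !(!B && A), !!D.
        !(!E == !F): β-rule — branch into !E, !!F  //  !!E, !F.
          branch 2.2.1 (add !E, !!F):
            !(!B && A): β-rule — branch into !!B  //  !A.
              branch 2.2.1.1 (add !!B):
                ○ open, literals {B=1, D=1, E=0, F=1}.
              branch 2.2.1.2 (add !A):
                ○ open, literals {A=0, D=1, E=0, F=1}.
          branch 2.2.2 (add !!E, !F):
            !(!B && A): β-rule — branch into !!B  //  !A.
              branch 2.2.2.1 (add !!B):
                ○ open, literals {B=1, D=1, E=1, F=0}.
              branch 2.2.2.2 (add !A):
                ○ open, literals {A=0, D=1, E=1, F=0}.
0 branches closed, 11 open.
Each open branch fixes some atoms; the unmentioned ones are free. Counting distinct full assignments: branch {A=0, F=1} (B, C, D, E) contributes 16 new; branch {A=0, C=0} (B, D, E, F) contributes 8 new; branch {A=1, C=1, F=0} (B, D, E) contributes 8 new; branch {A=1, B=0, E=0, F=0} (C, D) contributes 2 new; branch {D=0, E=0, F=0} (A, B, C) contributes 3 new; branch {A=1, B=0, E=1, F=1} (C, D) contributes 4 new; branch {D=0, E=1, F=1} (A, B, C) contributes 2 new; branch {B=1, D=1, E=0, F=1} (A, C) contributes 2 new; branch {A=0, D=1, E=0, F=1} (B, C) contributes 0 new; branch {B=1, D=1, E=1, F=0} (A, C) contributes 2 new; branch {A=0, D=1, E=1, F=0} (B, C) contributes 1 new. Total: 48.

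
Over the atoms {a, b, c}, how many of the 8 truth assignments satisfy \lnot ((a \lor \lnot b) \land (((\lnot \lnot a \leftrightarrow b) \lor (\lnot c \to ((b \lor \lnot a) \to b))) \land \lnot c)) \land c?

Initial set: {(\lnot ((a \lor \lnot b) \land (((\lnot \lnot a \leftrightarrow b) \lor (\lnot c \to ((b \lor \lnot a) \to b))) \land \lnot c)) \land c)}.
(\lnot ((a \lor \lnot b) \land (((\lnot \lnot a \leftrightarrow b) \lor (\lnot c \to ((b \lor \lnot a) \to b))) \land \lnot c)) \land c): α-rule — add \lnot ((a \lor \lnot b) \land (((\lnot \lnot a \leftrightarrow b) \lor (\lnot c \to ((b \lor \lnot a) \to b))) \land \lnot c)), c.
\lnot ((a \lor \lnot b) \land (((\lnot \lnot a \leftrightarrow b) \lor (\lnot c \to ((b \lor \lnot a) \to b))) \land \lnot c)): β-rule — branch into \lnot (a \lor \lnot b)  //  \lnot (((\lnot \lnot a \leftrightarrow b) \lor (\lnot c \to ((b \lor \lnot a) \to b))) \land \lnot c).
  branch 1 (add \lnot (a \lor \lnot b)):
    \lnot (a \lor \lnot b): α-rule — add \lnot a, \lnot \lnot b.
    ○ open, literals {a=false, b=true, c=true}.
  branch 2 (add \lnot (((\lnot \lnot a \leftrightarrow b) \lor (\lnot c \to ((b \lor \lnot a) \to b))) \land \lnot c)):
    \lnot (((\lnot \lnot a \leftrightarrow b) \lor (\lnot c \to ((b \lor \lnot a) \to b))) \land \lnot c): β-rule — branch into \lnot ((\lnot \lnot a \leftrightarrow b) \lor (\lnot c \to ((b \lor \lnot a) \to b)))  //  \lnot \lnot c.
      branch 2.1 (add \lnot ((\lnot \lnot a \leftrightarrow b) \lor (\lnot c \to ((b \lor \lnot a) \to b)))):
        \lnot ((\lnot \lnot a \leftrightarrow b) \lor (\lnot c \to ((b \lor \lnot a) \to b))): α-rule — add \lnot (\lnot \lnot a \leftrightarrow b), \lnot (\lnot c \to ((b \lor \lnot a) \to b)).
        \lnot (\lnot c \to ((b \lor \lnot a) \to b)): α-rule — add \lnot c, \lnot ((b \lor \lnot a) \to b).
        × closes — contains both c and \lnot c.
      branch 2.2 (add \lnot \lnot c):
        ○ open, literals {c=true}.
1 branch closed, 2 open.
Each open branch fixes some atoms; the unmentioned ones are free. Counting distinct full assignments: branch {a=false, b=true, c=true} (none free) contributes 1 new; branch {c=true} (a, b) contributes 3 new. Total: 4.

4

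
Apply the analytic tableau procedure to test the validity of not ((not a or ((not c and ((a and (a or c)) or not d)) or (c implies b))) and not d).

Assume the negation and expand:
Initial set: {not not ((not a or ((not c and ((a and (a or c)) or not d)) or (c implies b))) and not d)}.
not not ((not a or ((not c and ((a and (a or c)) or not d)) or (c implies b))) and not d): α-rule — add (not a or ((not c and ((a and (a or c)) or not d)) or (c implies b))), not d.
(not a or ((not c and ((a and (a or c)) or not d)) or (c implies b))): β-rule — branch into not a  //  ((not c and ((a and (a or c)) or not d)) or (c implies b)).
  branch 1 (add not a):
    ○ open, literals {a=false, d=false}.
  branch 2 (add ((not c and ((a and (a or c)) or not d)) or (c implies b))):
    ((not c and ((a and (a or c)) or not d)) or (c implies b)): β-rule — branch into (not c and ((a and (a or c)) or not d))  //  (c implies b).
      branch 2.1 (add (not c and ((a and (a or c)) or not d))):
        (not c and ((a and (a or c)) or not d)): α-rule — add not c, ((a and (a or c)) or not d).
        ((a and (a or c)) or not d): β-rule — branch into (a and (a or c))  //  not d.
          branch 2.1.1 (add (a and (a or c))):
            (a and (a or c)): α-rule — add a, (a or c).
            (a or c): β-rule — branch into a  //  c.
              branch 2.1.1.1 (add a):
                ○ open, literals {a=true, c=false, d=false}.
              branch 2.1.1.2 (add c):
                × closes — contains both c and not c.
          branch 2.1.2 (add not d):
            ○ open, literals {c=false, d=false}.
      branch 2.2 (add (c implies b)):
        (c implies b): β-rule — branch into not c  //  b.
          branch 2.2.1 (add not c):
            ○ open, literals {c=false, d=false}.
          branch 2.2.2 (add b):
            ○ open, literals {b=true, d=false}.
1 branch closed, 5 open.
An open branch gives a countermodel: a=false, d=false (unmentioned atoms arbitrary); under it the original formula is false.

Not valid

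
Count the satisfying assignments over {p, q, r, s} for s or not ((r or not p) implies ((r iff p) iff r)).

12

Initial set: {T (s or not ((r or not p) implies ((r iff p) iff r)))}.
T (s or not ((r or not p) implies ((r iff p) iff r))): β-rule — branch into T s  //  T not ((r or not p) implies ((r iff p) iff r)).
  branch 1 (add T s):
    ○ open, literals {s=true}.
  branch 2 (add T not ((r or not p) implies ((r iff p) iff r))):
    T not ((r or not p) implies ((r iff p) iff r)): α-rule — add T (r or not p), F ((r iff p) iff r).
    T (r or not p): β-rule — branch into T r  //  T not p.
      branch 2.1 (add T r):
        F ((r iff p) iff r): β-rule — branch into T (r iff p), F r  //  F (r iff p), T r.
          branch 2.1.1 (add T (r iff p), F r):
            × closes — contains both r and not r.
          branch 2.1.2 (add F (r iff p), T r):
            F (r iff p): β-rule — branch into T r, F p  //  F r, T p.
              branch 2.1.2.1 (add T r, F p):
                ○ open, literals {p=false, r=true}.
              branch 2.1.2.2 (add F r, T p):
                × closes — contains both r and not r.
      branch 2.2 (add T not p):
        F ((r iff p) iff r): β-rule — branch into T (r iff p), F r  //  F (r iff p), T r.
          branch 2.2.1 (add T (r iff p), F r):
            T (r iff p): β-rule — branch into T r, T p  //  F r, F p.
              branch 2.2.1.1 (add T r, T p):
                × closes — contains both r and not r.
              branch 2.2.1.2 (add F r, F p):
                ○ open, literals {p=false, r=false}.
          branch 2.2.2 (add F (r iff p), T r):
            F (r iff p): β-rule — branch into T r, F p  //  F r, T p.
              branch 2.2.2.1 (add T r, F p):
                ○ open, literals {p=false, r=true}.
              branch 2.2.2.2 (add F r, T p):
                × closes — contains both r and not r.
4 branches closed, 4 open.
Each open branch fixes some atoms; the unmentioned ones are free. Counting distinct full assignments: branch {s=true} (p, q, r) contributes 8 new; branch {p=false, r=true} (q, s) contributes 2 new; branch {p=false, r=false} (q, s) contributes 2 new; branch {p=false, r=true} (q, s) contributes 0 new. Total: 12.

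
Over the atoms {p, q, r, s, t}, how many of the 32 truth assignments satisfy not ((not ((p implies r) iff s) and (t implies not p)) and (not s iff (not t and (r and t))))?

Initial set: {not ((not ((p implies r) iff s) and (t implies not p)) and (not s iff (not t and (r and t))))}.
not ((not ((p implies r) iff s) and (t implies not p)) and (not s iff (not t and (r and t)))): β-rule — branch into not (not ((p implies r) iff s) and (t implies not p))  //  not (not s iff (not t and (r and t))).
  branch 1 (add not (not ((p implies r) iff s) and (t implies not p))):
    not (not ((p implies r) iff s) and (t implies not p)): β-rule — branch into not not ((p implies r) iff s)  //  not (t implies not p).
      branch 1.1 (add not not ((p implies r) iff s)):
        not not ((p implies r) iff s): β-rule — branch into (p implies r), s  //  not (p implies r), not s.
          branch 1.1.1 (add (p implies r), s):
            (p implies r): β-rule — branch into not p  //  r.
              branch 1.1.1.1 (add not p):
                ○ open, literals {p=F, s=T}.
              branch 1.1.1.2 (add r):
                ○ open, literals {r=T, s=T}.
          branch 1.1.2 (add not (p implies r), not s):
            not (p implies r): α-rule — add p, not r.
            ○ open, literals {p=T, r=F, s=F}.
      branch 1.2 (add not (t implies not p)):
        not (t implies not p): α-rule — add t, not not p.
        ○ open, literals {p=T, t=T}.
  branch 2 (add not (not s iff (not t and (r and t)))):
    not (not s iff (not t and (r and t))): β-rule — branch into not s, not (not t and (r and t))  //  not not s, (not t and (r and t)).
      branch 2.1 (add not s, not (not t and (r and t))):
        not (not t and (r and t)): β-rule — branch into not not t  //  not (r and t).
          branch 2.1.1 (add not not t):
            ○ open, literals {s=F, t=T}.
          branch 2.1.2 (add not (r and t)):
            not (r and t): β-rule — branch into not r  //  not t.
              branch 2.1.2.1 (add not r):
                ○ open, literals {r=F, s=F}.
              branch 2.1.2.2 (add not t):
                ○ open, literals {s=F, t=F}.
      branch 2.2 (add not not s, (not t and (r and t))):
        (not t and (r and t)): α-rule — add not t, (r and t).
        (r and t): α-rule — add r, t.
        × closes — contains both t and not t.
1 branch closed, 7 open.
Each open branch fixes some atoms; the unmentioned ones are free. Counting distinct full assignments: branch {p=F, s=T} (q, r, t) contributes 8 new; branch {r=T, s=T} (p, q, t) contributes 4 new; branch {p=T, r=F, s=F} (q, t) contributes 4 new; branch {p=T, t=T} (q, r, s) contributes 4 new; branch {s=F, t=T} (p, q, r) contributes 4 new; branch {r=F, s=F} (p, q, t) contributes 2 new; branch {s=F, t=F} (p, q, r) contributes 4 new. Total: 30.

30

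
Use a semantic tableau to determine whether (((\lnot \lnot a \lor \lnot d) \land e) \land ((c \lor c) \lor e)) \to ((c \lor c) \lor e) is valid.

Assume the negation and expand:
Initial set: {\lnot ((((\lnot \lnot a \lor \lnot d) \land e) \land ((c \lor c) \lor e)) \to ((c \lor c) \lor e))}.
\lnot ((((\lnot \lnot a \lor \lnot d) \land e) \land ((c \lor c) \lor e)) \to ((c \lor c) \lor e)): α-rule — add (((\lnot \lnot a \lor \lnot d) \land e) \land ((c \lor c) \lor e)), \lnot ((c \lor c) \lor e).
(((\lnot \lnot a \lor \lnot d) \land e) \land ((c \lor c) \lor e)): α-rule — add ((\lnot \lnot a \lor \lnot d) \land e), ((c \lor c) \lor e).
\lnot ((c \lor c) \lor e): α-rule — add \lnot (c \lor c), \lnot e.
((\lnot \lnot a \lor \lnot d) \land e): α-rule — add (\lnot \lnot a \lor \lnot d), e.
× closes — contains both e and \lnot e.
All 1 branch closes.
Every branch closed, so the negation is unsatisfiable and the formula is valid.

Valid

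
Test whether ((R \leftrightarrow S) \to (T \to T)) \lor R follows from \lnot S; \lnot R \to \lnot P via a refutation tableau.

Yes

Initial set: {\lnot S; (\lnot R \to \lnot P); \lnot (((R \leftrightarrow S) \to (T \to T)) \lor R)}.
\lnot (((R \leftrightarrow S) \to (T \to T)) \lor R): α-rule — add \lnot ((R \leftrightarrow S) \to (T \to T)), \lnot R.
\lnot ((R \leftrightarrow S) \to (T \to T)): α-rule — add (R \leftrightarrow S), \lnot (T \to T).
\lnot (T \to T): α-rule — add T, \lnot T.
× closes — contains both T and \lnot T.
All 1 branch closes.
Every branch closed, so the premises entail the conclusion.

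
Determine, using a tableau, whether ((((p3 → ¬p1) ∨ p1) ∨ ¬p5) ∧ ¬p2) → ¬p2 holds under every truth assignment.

Valid

Assume the negation and expand:
Initial set: {¬(((((p3 → ¬p1) ∨ p1) ∨ ¬p5) ∧ ¬p2) → ¬p2)}.
¬(((((p3 → ¬p1) ∨ p1) ∨ ¬p5) ∧ ¬p2) → ¬p2): α-rule — add ((((p3 → ¬p1) ∨ p1) ∨ ¬p5) ∧ ¬p2), ¬¬p2.
((((p3 → ¬p1) ∨ p1) ∨ ¬p5) ∧ ¬p2): α-rule — add (((p3 → ¬p1) ∨ p1) ∨ ¬p5), ¬p2.
× closes — contains both p2 and ¬p2.
All 1 branch closes.
Every branch closed, so the negation is unsatisfiable and the formula is valid.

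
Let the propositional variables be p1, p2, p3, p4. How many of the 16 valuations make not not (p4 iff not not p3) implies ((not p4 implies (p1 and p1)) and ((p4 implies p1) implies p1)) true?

Initial set: {(not not (p4 iff not not p3) implies ((not p4 implies (p1 and p1)) and ((p4 implies p1) implies p1)))}.
(not not (p4 iff not not p3) implies ((not p4 implies (p1 and p1)) and ((p4 implies p1) implies p1))): β-rule — branch into not not not (p4 iff not not p3)  //  ((not p4 implies (p1 and p1)) and ((p4 implies p1) implies p1)).
  branch 1 (add not not not (p4 iff not not p3)):
    not not not (p4 iff not not p3): drop double negation, giving not (p4 iff not not p3).
    not (p4 iff not not p3): β-rule — branch into p4, not not not p3  //  not p4, not not p3.
      branch 1.1 (add p4, not not not p3):
        not not not p3: drop double negation, giving not p3.
        ○ open, literals {p3=F, p4=T}.
      branch 1.2 (add not p4, not not p3):
        not not p3: drop double negation, giving p3.
        ○ open, literals {p3=T, p4=F}.
  branch 2 (add ((not p4 implies (p1 and p1)) and ((p4 implies p1) implies p1))):
    ((not p4 implies (p1 and p1)) and ((p4 implies p1) implies p1)): α-rule — add (not p4 implies (p1 and p1)), ((p4 implies p1) implies p1).
    (not p4 implies (p1 and p1)): β-rule — branch into not not p4  //  (p1 and p1).
      branch 2.1 (add not not p4):
        ((p4 implies p1) implies p1): β-rule — branch into not (p4 implies p1)  //  p1.
          branch 2.1.1 (add not (p4 implies p1)):
            not (p4 implies p1): α-rule — add p4, not p1.
            ○ open, literals {p1=F, p4=T}.
          branch 2.1.2 (add p1):
            ○ open, literals {p1=T, p4=T}.
      branch 2.2 (add (p1 and p1)):
        (p1 and p1): α-rule — add p1, p1.
        ((p4 implies p1) implies p1): β-rule — branch into not (p4 implies p1)  //  p1.
          branch 2.2.1 (add not (p4 implies p1)):
            not (p4 implies p1): α-rule — add p4, not p1.
            × closes — contains both p1 and not p1.
          branch 2.2.2 (add p1):
            ○ open, literals {p1=T}.
1 branch closed, 5 open.
Each open branch fixes some atoms; the unmentioned ones are free. Counting distinct full assignments: branch {p3=F, p4=T} (p1, p2) contributes 4 new; branch {p3=T, p4=F} (p1, p2) contributes 4 new; branch {p1=F, p4=T} (p2, p3) contributes 2 new; branch {p1=T, p4=T} (p2, p3) contributes 2 new; branch {p1=T} (p2, p3, p4) contributes 2 new. Total: 14.

14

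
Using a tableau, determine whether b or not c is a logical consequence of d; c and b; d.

Initial set: {T d; T (c and b); T d; F (b or not c)}.
T (c and b): α-rule — add T c, T b.
F (b or not c): α-rule — add F b, F not c.
× closes — contains both b and not b.
All 1 branch closes.
Every branch closed, so the premises entail the conclusion.

Yes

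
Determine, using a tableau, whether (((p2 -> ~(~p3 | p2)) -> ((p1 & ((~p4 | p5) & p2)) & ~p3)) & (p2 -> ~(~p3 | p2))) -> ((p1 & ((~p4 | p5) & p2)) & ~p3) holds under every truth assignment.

Valid

Assume the negation and expand:
Initial set: {~((((p2 -> ~(~p3 | p2)) -> ((p1 & ((~p4 | p5) & p2)) & ~p3)) & (p2 -> ~(~p3 | p2))) -> ((p1 & ((~p4 | p5) & p2)) & ~p3))}.
~((((p2 -> ~(~p3 | p2)) -> ((p1 & ((~p4 | p5) & p2)) & ~p3)) & (p2 -> ~(~p3 | p2))) -> ((p1 & ((~p4 | p5) & p2)) & ~p3)): α-rule — add (((p2 -> ~(~p3 | p2)) -> ((p1 & ((~p4 | p5) & p2)) & ~p3)) & (p2 -> ~(~p3 | p2))), ~((p1 & ((~p4 | p5) & p2)) & ~p3).
(((p2 -> ~(~p3 | p2)) -> ((p1 & ((~p4 | p5) & p2)) & ~p3)) & (p2 -> ~(~p3 | p2))): α-rule — add ((p2 -> ~(~p3 | p2)) -> ((p1 & ((~p4 | p5) & p2)) & ~p3)), (p2 -> ~(~p3 | p2)).
~((p1 & ((~p4 | p5) & p2)) & ~p3): β-rule — branch into ~(p1 & ((~p4 | p5) & p2))  //  ~~p3.
  branch 1 (add ~(p1 & ((~p4 | p5) & p2))):
    ((p2 -> ~(~p3 | p2)) -> ((p1 & ((~p4 | p5) & p2)) & ~p3)): β-rule — branch into ~(p2 -> ~(~p3 | p2))  //  ((p1 & ((~p4 | p5) & p2)) & ~p3).
      branch 1.1 (add ~(p2 -> ~(~p3 | p2))):
        ~(p2 -> ~(~p3 | p2)): α-rule — add p2, ~~(~p3 | p2).
        (p2 -> ~(~p3 | p2)): β-rule — branch into ~p2  //  ~(~p3 | p2).
          branch 1.1.1 (add ~p2):
            × closes — contains both p2 and ~p2.
          branch 1.1.2 (add ~(~p3 | p2)):
            ~(~p3 | p2): α-rule — add ~~p3, ~p2.
            × closes — contains both p2 and ~p2.
      branch 1.2 (add ((p1 & ((~p4 | p5) & p2)) & ~p3)):
        ((p1 & ((~p4 | p5) & p2)) & ~p3): α-rule — add (p1 & ((~p4 | p5) & p2)), ~p3.
        (p1 & ((~p4 | p5) & p2)): α-rule — add p1, ((~p4 | p5) & p2).
        ((~p4 | p5) & p2): α-rule — add (~p4 | p5), p2.
        (p2 -> ~(~p3 | p2)): β-rule — branch into ~p2  //  ~(~p3 | p2).
          branch 1.2.1 (add ~p2):
            × closes — contains both p2 and ~p2.
          branch 1.2.2 (add ~(~p3 | p2)):
            ~(~p3 | p2): α-rule — add ~~p3, ~p2.
            × closes — contains both p3 and ~p3.
  branch 2 (add ~~p3):
    ((p2 -> ~(~p3 | p2)) -> ((p1 & ((~p4 | p5) & p2)) & ~p3)): β-rule — branch into ~(p2 -> ~(~p3 | p2))  //  ((p1 & ((~p4 | p5) & p2)) & ~p3).
      branch 2.1 (add ~(p2 -> ~(~p3 | p2))):
        ~(p2 -> ~(~p3 | p2)): α-rule — add p2, ~~(~p3 | p2).
        (p2 -> ~(~p3 | p2)): β-rule — branch into ~p2  //  ~(~p3 | p2).
          branch 2.1.1 (add ~p2):
            × closes — contains both p2 and ~p2.
          branch 2.1.2 (add ~(~p3 | p2)):
            ~(~p3 | p2): α-rule — add ~~p3, ~p2.
            × closes — contains both p2 and ~p2.
      branch 2.2 (add ((p1 & ((~p4 | p5) & p2)) & ~p3)):
        ((p1 & ((~p4 | p5) & p2)) & ~p3): α-rule — add (p1 & ((~p4 | p5) & p2)), ~p3.
        × closes — contains both p3 and ~p3.
All 7 branches close.
Every branch closed, so the negation is unsatisfiable and the formula is valid.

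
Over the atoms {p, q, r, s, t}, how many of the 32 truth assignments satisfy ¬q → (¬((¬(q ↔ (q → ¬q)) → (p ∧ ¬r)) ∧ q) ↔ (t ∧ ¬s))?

20

Initial set: {(¬q → (¬((¬(q ↔ (q → ¬q)) → (p ∧ ¬r)) ∧ q) ↔ (t ∧ ¬s)))}.
(¬q → (¬((¬(q ↔ (q → ¬q)) → (p ∧ ¬r)) ∧ q) ↔ (t ∧ ¬s))): β-rule — branch into ¬¬q  //  (¬((¬(q ↔ (q → ¬q)) → (p ∧ ¬r)) ∧ q) ↔ (t ∧ ¬s)).
  branch 1 (add ¬¬q):
    ○ open, literals {q=true}.
  branch 2 (add (¬((¬(q ↔ (q → ¬q)) → (p ∧ ¬r)) ∧ q) ↔ (t ∧ ¬s))):
    (¬((¬(q ↔ (q → ¬q)) → (p ∧ ¬r)) ∧ q) ↔ (t ∧ ¬s)): β-rule — branch into ¬((¬(q ↔ (q → ¬q)) → (p ∧ ¬r)) ∧ q), (t ∧ ¬s)  //  ¬¬((¬(q ↔ (q → ¬q)) → (p ∧ ¬r)) ∧ q), ¬(t ∧ ¬s).
      branch 2.1 (add ¬((¬(q ↔ (q → ¬q)) → (p ∧ ¬r)) ∧ q), (t ∧ ¬s)):
        (t ∧ ¬s): α-rule — add t, ¬s.
        ¬((¬(q ↔ (q → ¬q)) → (p ∧ ¬r)) ∧ q): β-rule — branch into ¬(¬(q ↔ (q → ¬q)) → (p ∧ ¬r))  //  ¬q.
          branch 2.1.1 (add ¬(¬(q ↔ (q → ¬q)) → (p ∧ ¬r))):
            ¬(¬(q ↔ (q → ¬q)) → (p ∧ ¬r)): α-rule — add ¬(q ↔ (q → ¬q)), ¬(p ∧ ¬r).
            ¬(q ↔ (q → ¬q)): β-rule — branch into q, ¬(q → ¬q)  //  ¬q, (q → ¬q).
              branch 2.1.1.1 (add q, ¬(q → ¬q)):
                ¬(q → ¬q): α-rule — add q, ¬¬q.
                ¬(p ∧ ¬r): β-rule — branch into ¬p  //  ¬¬r.
                  branch 2.1.1.1.1 (add ¬p):
                    ○ open, literals {p=false, q=true, s=false, t=true}.
                  branch 2.1.1.1.2 (add ¬¬r):
                    ○ open, literals {q=true, r=true, s=false, t=true}.
              branch 2.1.1.2 (add ¬q, (q → ¬q)):
                ¬(p ∧ ¬r): β-rule — branch into ¬p  //  ¬¬r.
                  branch 2.1.1.2.1 (add ¬p):
                    (q → ¬q): β-rule — branch into ¬q  //  ¬q.
                      branch 2.1.1.2.1.1 (add ¬q):
                        ○ open, literals {p=false, q=false, s=false, t=true}.
                      branch 2.1.1.2.1.2 (add ¬q):
                        ○ open, literals {p=false, q=false, s=false, t=true}.
                  branch 2.1.1.2.2 (add ¬¬r):
                    (q → ¬q): β-rule — branch into ¬q  //  ¬q.
                      branch 2.1.1.2.2.1 (add ¬q):
                        ○ open, literals {q=false, r=true, s=false, t=true}.
                      branch 2.1.1.2.2.2 (add ¬q):
                        ○ open, literals {q=false, r=true, s=false, t=true}.
          branch 2.1.2 (add ¬q):
            ○ open, literals {q=false, s=false, t=true}.
      branch 2.2 (add ¬¬((¬(q ↔ (q → ¬q)) → (p ∧ ¬r)) ∧ q), ¬(t ∧ ¬s)):
        ¬¬((¬(q ↔ (q → ¬q)) → (p ∧ ¬r)) ∧ q): α-rule — add (¬(q ↔ (q → ¬q)) → (p ∧ ¬r)), q.
        ¬(t ∧ ¬s): β-rule — branch into ¬t  //  ¬¬s.
          branch 2.2.1 (add ¬t):
            (¬(q ↔ (q → ¬q)) → (p ∧ ¬r)): β-rule — branch into ¬¬(q ↔ (q → ¬q))  //  (p ∧ ¬r).
              branch 2.2.1.1 (add ¬¬(q ↔ (q → ¬q))):
                ¬¬(q ↔ (q → ¬q)): β-rule — branch into q, (q → ¬q)  //  ¬q, ¬(q → ¬q).
                  branch 2.2.1.1.1 (add q, (q → ¬q)):
                    (q → ¬q): β-rule — branch into ¬q  //  ¬q.
                      branch 2.2.1.1.1.1 (add ¬q):
                        × closes — contains both q and ¬q.
                      branch 2.2.1.1.1.2 (add ¬q):
                        × closes — contains both q and ¬q.
                  branch 2.2.1.1.2 (add ¬q, ¬(q → ¬q)):
                    × closes — contains both q and ¬q.
              branch 2.2.1.2 (add (p ∧ ¬r)):
                (p ∧ ¬r): α-rule — add p, ¬r.
                ○ open, literals {p=true, q=true, r=false, t=false}.
          branch 2.2.2 (add ¬¬s):
            (¬(q ↔ (q → ¬q)) → (p ∧ ¬r)): β-rule — branch into ¬¬(q ↔ (q → ¬q))  //  (p ∧ ¬r).
              branch 2.2.2.1 (add ¬¬(q ↔ (q → ¬q))):
                ¬¬(q ↔ (q → ¬q)): β-rule — branch into q, (q → ¬q)  //  ¬q, ¬(q → ¬q).
                  branch 2.2.2.1.1 (add q, (q → ¬q)):
                    (q → ¬q): β-rule — branch into ¬q  //  ¬q.
                      branch 2.2.2.1.1.1 (add ¬q):
                        × closes — contains both q and ¬q.
                      branch 2.2.2.1.1.2 (add ¬q):
                        × closes — contains both q and ¬q.
                  branch 2.2.2.1.2 (add ¬q, ¬(q → ¬q)):
                    × closes — contains both q and ¬q.
              branch 2.2.2.2 (add (p ∧ ¬r)):
                (p ∧ ¬r): α-rule — add p, ¬r.
                ○ open, literals {p=true, q=true, r=false, s=true}.
6 branches closed, 10 open.
Each open branch fixes some atoms; the unmentioned ones are free. Counting distinct full assignments: branch {q=true} (p, r, s, t) contributes 16 new; branch {p=false, q=true, s=false, t=true} (r) contributes 0 new; branch {q=true, r=true, s=false, t=true} (p) contributes 0 new; branch {p=false, q=false, s=false, t=true} (r) contributes 2 new; branch {p=false, q=false, s=false, t=true} (r) contributes 0 new; branch {q=false, r=true, s=false, t=true} (p) contributes 1 new; branch {q=false, r=true, s=false, t=true} (p) contributes 0 new; branch {q=false, s=false, t=true} (p, r) contributes 1 new; branch {p=true, q=true, r=false, t=false} (s) contributes 0 new; branch {p=true, q=true, r=false, s=true} (t) contributes 0 new. Total: 20.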